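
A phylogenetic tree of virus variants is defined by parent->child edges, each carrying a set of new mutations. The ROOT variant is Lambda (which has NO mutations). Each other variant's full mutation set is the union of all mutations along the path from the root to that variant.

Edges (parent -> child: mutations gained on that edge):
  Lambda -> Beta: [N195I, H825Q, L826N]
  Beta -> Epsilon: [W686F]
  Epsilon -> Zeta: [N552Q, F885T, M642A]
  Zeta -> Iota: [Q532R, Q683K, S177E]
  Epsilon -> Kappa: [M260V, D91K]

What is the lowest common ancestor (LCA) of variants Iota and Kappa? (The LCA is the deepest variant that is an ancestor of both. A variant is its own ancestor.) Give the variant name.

Path from root to Iota: Lambda -> Beta -> Epsilon -> Zeta -> Iota
  ancestors of Iota: {Lambda, Beta, Epsilon, Zeta, Iota}
Path from root to Kappa: Lambda -> Beta -> Epsilon -> Kappa
  ancestors of Kappa: {Lambda, Beta, Epsilon, Kappa}
Common ancestors: {Lambda, Beta, Epsilon}
Walk up from Kappa: Kappa (not in ancestors of Iota), Epsilon (in ancestors of Iota), Beta (in ancestors of Iota), Lambda (in ancestors of Iota)
Deepest common ancestor (LCA) = Epsilon

Answer: Epsilon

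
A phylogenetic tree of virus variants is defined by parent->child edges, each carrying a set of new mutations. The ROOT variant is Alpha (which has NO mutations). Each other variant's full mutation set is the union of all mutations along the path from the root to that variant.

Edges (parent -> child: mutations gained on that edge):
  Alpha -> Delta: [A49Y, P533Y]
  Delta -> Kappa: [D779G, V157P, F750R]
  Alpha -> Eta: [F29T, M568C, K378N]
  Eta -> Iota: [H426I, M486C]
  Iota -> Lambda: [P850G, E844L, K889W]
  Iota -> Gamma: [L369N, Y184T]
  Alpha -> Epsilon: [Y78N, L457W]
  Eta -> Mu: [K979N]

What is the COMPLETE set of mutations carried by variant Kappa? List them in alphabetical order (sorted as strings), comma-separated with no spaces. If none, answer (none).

At Alpha: gained [] -> total []
At Delta: gained ['A49Y', 'P533Y'] -> total ['A49Y', 'P533Y']
At Kappa: gained ['D779G', 'V157P', 'F750R'] -> total ['A49Y', 'D779G', 'F750R', 'P533Y', 'V157P']

Answer: A49Y,D779G,F750R,P533Y,V157P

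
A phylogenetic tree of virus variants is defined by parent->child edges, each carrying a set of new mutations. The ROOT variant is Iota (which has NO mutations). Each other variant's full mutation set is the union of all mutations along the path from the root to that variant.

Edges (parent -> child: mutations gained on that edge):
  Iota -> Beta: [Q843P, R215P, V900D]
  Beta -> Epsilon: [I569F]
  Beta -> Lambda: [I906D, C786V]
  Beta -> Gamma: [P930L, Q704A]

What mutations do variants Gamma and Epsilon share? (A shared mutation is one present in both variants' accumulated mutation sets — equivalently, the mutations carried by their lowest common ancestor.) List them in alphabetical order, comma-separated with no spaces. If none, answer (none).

Accumulating mutations along path to Gamma:
  At Iota: gained [] -> total []
  At Beta: gained ['Q843P', 'R215P', 'V900D'] -> total ['Q843P', 'R215P', 'V900D']
  At Gamma: gained ['P930L', 'Q704A'] -> total ['P930L', 'Q704A', 'Q843P', 'R215P', 'V900D']
Mutations(Gamma) = ['P930L', 'Q704A', 'Q843P', 'R215P', 'V900D']
Accumulating mutations along path to Epsilon:
  At Iota: gained [] -> total []
  At Beta: gained ['Q843P', 'R215P', 'V900D'] -> total ['Q843P', 'R215P', 'V900D']
  At Epsilon: gained ['I569F'] -> total ['I569F', 'Q843P', 'R215P', 'V900D']
Mutations(Epsilon) = ['I569F', 'Q843P', 'R215P', 'V900D']
Intersection: ['P930L', 'Q704A', 'Q843P', 'R215P', 'V900D'] ∩ ['I569F', 'Q843P', 'R215P', 'V900D'] = ['Q843P', 'R215P', 'V900D']

Answer: Q843P,R215P,V900D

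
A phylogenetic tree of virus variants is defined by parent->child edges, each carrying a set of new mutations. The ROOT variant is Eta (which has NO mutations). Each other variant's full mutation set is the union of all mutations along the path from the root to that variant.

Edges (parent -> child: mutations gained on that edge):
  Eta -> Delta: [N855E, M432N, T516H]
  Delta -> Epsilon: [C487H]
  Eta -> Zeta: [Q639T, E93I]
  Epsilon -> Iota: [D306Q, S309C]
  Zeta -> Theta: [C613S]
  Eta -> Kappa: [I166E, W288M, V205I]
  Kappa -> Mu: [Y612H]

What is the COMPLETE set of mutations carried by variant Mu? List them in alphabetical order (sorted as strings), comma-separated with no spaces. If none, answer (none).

Answer: I166E,V205I,W288M,Y612H

Derivation:
At Eta: gained [] -> total []
At Kappa: gained ['I166E', 'W288M', 'V205I'] -> total ['I166E', 'V205I', 'W288M']
At Mu: gained ['Y612H'] -> total ['I166E', 'V205I', 'W288M', 'Y612H']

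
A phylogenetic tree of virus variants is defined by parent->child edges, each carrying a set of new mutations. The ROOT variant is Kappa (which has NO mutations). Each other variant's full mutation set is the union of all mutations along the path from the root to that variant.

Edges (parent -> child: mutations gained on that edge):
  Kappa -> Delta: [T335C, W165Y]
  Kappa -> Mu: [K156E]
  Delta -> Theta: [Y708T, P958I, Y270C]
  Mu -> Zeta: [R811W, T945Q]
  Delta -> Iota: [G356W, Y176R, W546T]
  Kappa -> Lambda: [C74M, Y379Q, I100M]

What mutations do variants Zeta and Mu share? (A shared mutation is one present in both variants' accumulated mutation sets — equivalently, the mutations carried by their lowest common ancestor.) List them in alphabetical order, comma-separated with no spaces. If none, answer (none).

Accumulating mutations along path to Zeta:
  At Kappa: gained [] -> total []
  At Mu: gained ['K156E'] -> total ['K156E']
  At Zeta: gained ['R811W', 'T945Q'] -> total ['K156E', 'R811W', 'T945Q']
Mutations(Zeta) = ['K156E', 'R811W', 'T945Q']
Accumulating mutations along path to Mu:
  At Kappa: gained [] -> total []
  At Mu: gained ['K156E'] -> total ['K156E']
Mutations(Mu) = ['K156E']
Intersection: ['K156E', 'R811W', 'T945Q'] ∩ ['K156E'] = ['K156E']

Answer: K156E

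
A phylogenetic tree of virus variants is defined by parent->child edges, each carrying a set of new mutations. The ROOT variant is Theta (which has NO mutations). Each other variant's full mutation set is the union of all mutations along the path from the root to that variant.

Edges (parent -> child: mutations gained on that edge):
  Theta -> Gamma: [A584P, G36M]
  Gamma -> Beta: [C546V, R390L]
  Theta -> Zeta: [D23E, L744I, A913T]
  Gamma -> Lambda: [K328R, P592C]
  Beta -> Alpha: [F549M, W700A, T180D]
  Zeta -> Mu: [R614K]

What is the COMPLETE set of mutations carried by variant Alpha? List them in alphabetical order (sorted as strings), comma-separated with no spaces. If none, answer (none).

At Theta: gained [] -> total []
At Gamma: gained ['A584P', 'G36M'] -> total ['A584P', 'G36M']
At Beta: gained ['C546V', 'R390L'] -> total ['A584P', 'C546V', 'G36M', 'R390L']
At Alpha: gained ['F549M', 'W700A', 'T180D'] -> total ['A584P', 'C546V', 'F549M', 'G36M', 'R390L', 'T180D', 'W700A']

Answer: A584P,C546V,F549M,G36M,R390L,T180D,W700A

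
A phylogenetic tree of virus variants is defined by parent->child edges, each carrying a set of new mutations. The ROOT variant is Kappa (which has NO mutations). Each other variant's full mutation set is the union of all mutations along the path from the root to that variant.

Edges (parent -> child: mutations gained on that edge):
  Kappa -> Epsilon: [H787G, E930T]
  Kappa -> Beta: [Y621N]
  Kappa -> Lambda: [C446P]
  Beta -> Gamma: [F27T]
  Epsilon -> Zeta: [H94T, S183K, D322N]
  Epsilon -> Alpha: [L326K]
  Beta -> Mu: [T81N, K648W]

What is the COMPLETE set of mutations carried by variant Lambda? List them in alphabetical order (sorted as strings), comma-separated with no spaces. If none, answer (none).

Answer: C446P

Derivation:
At Kappa: gained [] -> total []
At Lambda: gained ['C446P'] -> total ['C446P']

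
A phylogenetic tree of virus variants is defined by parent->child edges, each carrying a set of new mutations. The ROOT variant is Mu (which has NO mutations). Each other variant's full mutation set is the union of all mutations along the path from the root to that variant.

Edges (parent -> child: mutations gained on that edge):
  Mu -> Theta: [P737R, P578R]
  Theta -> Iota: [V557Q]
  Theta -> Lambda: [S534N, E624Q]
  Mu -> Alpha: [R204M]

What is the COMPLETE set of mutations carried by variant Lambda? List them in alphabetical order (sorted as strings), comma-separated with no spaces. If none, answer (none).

At Mu: gained [] -> total []
At Theta: gained ['P737R', 'P578R'] -> total ['P578R', 'P737R']
At Lambda: gained ['S534N', 'E624Q'] -> total ['E624Q', 'P578R', 'P737R', 'S534N']

Answer: E624Q,P578R,P737R,S534N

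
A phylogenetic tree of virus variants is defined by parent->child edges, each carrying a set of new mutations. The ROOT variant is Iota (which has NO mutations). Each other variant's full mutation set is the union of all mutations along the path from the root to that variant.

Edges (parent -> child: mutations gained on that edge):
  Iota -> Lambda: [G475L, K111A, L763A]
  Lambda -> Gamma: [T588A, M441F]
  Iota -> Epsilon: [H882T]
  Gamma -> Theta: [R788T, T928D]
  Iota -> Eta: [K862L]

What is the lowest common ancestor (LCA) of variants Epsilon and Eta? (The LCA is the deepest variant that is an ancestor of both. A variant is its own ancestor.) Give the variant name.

Answer: Iota

Derivation:
Path from root to Epsilon: Iota -> Epsilon
  ancestors of Epsilon: {Iota, Epsilon}
Path from root to Eta: Iota -> Eta
  ancestors of Eta: {Iota, Eta}
Common ancestors: {Iota}
Walk up from Eta: Eta (not in ancestors of Epsilon), Iota (in ancestors of Epsilon)
Deepest common ancestor (LCA) = Iota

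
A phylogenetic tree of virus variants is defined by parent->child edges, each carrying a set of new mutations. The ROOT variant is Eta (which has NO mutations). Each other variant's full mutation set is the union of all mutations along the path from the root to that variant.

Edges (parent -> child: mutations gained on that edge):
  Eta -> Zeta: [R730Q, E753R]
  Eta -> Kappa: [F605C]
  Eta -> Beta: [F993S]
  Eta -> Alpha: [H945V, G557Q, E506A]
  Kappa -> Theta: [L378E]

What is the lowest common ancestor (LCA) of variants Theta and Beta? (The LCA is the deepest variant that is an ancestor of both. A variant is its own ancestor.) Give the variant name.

Path from root to Theta: Eta -> Kappa -> Theta
  ancestors of Theta: {Eta, Kappa, Theta}
Path from root to Beta: Eta -> Beta
  ancestors of Beta: {Eta, Beta}
Common ancestors: {Eta}
Walk up from Beta: Beta (not in ancestors of Theta), Eta (in ancestors of Theta)
Deepest common ancestor (LCA) = Eta

Answer: Eta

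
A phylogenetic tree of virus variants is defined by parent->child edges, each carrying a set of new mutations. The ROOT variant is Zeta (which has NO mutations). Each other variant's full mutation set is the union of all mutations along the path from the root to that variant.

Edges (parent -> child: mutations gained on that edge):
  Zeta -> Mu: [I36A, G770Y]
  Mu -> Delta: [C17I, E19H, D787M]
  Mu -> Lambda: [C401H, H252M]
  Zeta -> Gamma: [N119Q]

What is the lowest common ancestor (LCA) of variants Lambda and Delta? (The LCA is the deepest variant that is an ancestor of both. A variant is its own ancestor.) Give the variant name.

Answer: Mu

Derivation:
Path from root to Lambda: Zeta -> Mu -> Lambda
  ancestors of Lambda: {Zeta, Mu, Lambda}
Path from root to Delta: Zeta -> Mu -> Delta
  ancestors of Delta: {Zeta, Mu, Delta}
Common ancestors: {Zeta, Mu}
Walk up from Delta: Delta (not in ancestors of Lambda), Mu (in ancestors of Lambda), Zeta (in ancestors of Lambda)
Deepest common ancestor (LCA) = Mu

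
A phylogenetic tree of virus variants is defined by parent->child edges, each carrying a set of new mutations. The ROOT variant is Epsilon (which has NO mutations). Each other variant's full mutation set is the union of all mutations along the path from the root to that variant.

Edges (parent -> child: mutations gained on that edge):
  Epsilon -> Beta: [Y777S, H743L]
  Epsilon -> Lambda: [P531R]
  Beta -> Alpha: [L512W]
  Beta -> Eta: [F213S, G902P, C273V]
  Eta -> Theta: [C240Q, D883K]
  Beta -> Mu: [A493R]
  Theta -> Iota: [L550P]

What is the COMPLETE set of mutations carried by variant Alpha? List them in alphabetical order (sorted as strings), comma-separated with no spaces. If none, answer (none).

Answer: H743L,L512W,Y777S

Derivation:
At Epsilon: gained [] -> total []
At Beta: gained ['Y777S', 'H743L'] -> total ['H743L', 'Y777S']
At Alpha: gained ['L512W'] -> total ['H743L', 'L512W', 'Y777S']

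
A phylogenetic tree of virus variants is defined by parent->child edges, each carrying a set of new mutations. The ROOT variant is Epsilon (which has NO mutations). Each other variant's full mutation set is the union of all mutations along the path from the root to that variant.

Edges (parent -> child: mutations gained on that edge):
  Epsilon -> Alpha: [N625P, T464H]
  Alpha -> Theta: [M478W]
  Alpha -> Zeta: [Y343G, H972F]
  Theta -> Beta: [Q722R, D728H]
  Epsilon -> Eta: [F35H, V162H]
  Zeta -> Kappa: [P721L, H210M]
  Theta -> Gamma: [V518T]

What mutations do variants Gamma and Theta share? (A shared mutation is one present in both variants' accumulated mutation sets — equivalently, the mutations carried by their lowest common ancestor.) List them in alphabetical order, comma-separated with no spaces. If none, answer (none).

Accumulating mutations along path to Gamma:
  At Epsilon: gained [] -> total []
  At Alpha: gained ['N625P', 'T464H'] -> total ['N625P', 'T464H']
  At Theta: gained ['M478W'] -> total ['M478W', 'N625P', 'T464H']
  At Gamma: gained ['V518T'] -> total ['M478W', 'N625P', 'T464H', 'V518T']
Mutations(Gamma) = ['M478W', 'N625P', 'T464H', 'V518T']
Accumulating mutations along path to Theta:
  At Epsilon: gained [] -> total []
  At Alpha: gained ['N625P', 'T464H'] -> total ['N625P', 'T464H']
  At Theta: gained ['M478W'] -> total ['M478W', 'N625P', 'T464H']
Mutations(Theta) = ['M478W', 'N625P', 'T464H']
Intersection: ['M478W', 'N625P', 'T464H', 'V518T'] ∩ ['M478W', 'N625P', 'T464H'] = ['M478W', 'N625P', 'T464H']

Answer: M478W,N625P,T464H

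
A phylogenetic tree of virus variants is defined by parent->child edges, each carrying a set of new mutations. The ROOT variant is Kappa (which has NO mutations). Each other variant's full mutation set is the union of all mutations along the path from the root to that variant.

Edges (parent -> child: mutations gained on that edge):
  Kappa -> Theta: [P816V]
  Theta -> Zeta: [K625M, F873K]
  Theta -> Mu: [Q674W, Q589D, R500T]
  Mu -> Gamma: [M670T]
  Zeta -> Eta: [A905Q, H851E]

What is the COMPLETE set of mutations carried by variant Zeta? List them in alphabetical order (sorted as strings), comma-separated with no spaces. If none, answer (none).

At Kappa: gained [] -> total []
At Theta: gained ['P816V'] -> total ['P816V']
At Zeta: gained ['K625M', 'F873K'] -> total ['F873K', 'K625M', 'P816V']

Answer: F873K,K625M,P816V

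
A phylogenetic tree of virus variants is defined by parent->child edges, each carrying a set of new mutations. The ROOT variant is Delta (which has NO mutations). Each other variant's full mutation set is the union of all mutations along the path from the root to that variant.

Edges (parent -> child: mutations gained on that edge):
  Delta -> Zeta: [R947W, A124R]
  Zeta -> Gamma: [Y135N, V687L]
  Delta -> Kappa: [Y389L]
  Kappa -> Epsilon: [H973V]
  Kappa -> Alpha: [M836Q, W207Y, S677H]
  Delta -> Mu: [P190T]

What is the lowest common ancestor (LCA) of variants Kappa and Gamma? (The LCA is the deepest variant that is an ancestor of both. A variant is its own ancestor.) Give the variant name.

Answer: Delta

Derivation:
Path from root to Kappa: Delta -> Kappa
  ancestors of Kappa: {Delta, Kappa}
Path from root to Gamma: Delta -> Zeta -> Gamma
  ancestors of Gamma: {Delta, Zeta, Gamma}
Common ancestors: {Delta}
Walk up from Gamma: Gamma (not in ancestors of Kappa), Zeta (not in ancestors of Kappa), Delta (in ancestors of Kappa)
Deepest common ancestor (LCA) = Delta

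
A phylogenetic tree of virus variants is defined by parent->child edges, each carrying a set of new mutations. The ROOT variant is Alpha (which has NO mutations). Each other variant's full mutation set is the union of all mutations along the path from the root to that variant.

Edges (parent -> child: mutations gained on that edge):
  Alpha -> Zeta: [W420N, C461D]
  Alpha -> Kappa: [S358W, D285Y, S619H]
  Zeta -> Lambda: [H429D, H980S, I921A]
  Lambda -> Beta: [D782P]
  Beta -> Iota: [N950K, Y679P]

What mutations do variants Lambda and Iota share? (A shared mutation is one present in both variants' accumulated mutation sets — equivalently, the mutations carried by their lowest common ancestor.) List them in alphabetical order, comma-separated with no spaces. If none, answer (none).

Accumulating mutations along path to Lambda:
  At Alpha: gained [] -> total []
  At Zeta: gained ['W420N', 'C461D'] -> total ['C461D', 'W420N']
  At Lambda: gained ['H429D', 'H980S', 'I921A'] -> total ['C461D', 'H429D', 'H980S', 'I921A', 'W420N']
Mutations(Lambda) = ['C461D', 'H429D', 'H980S', 'I921A', 'W420N']
Accumulating mutations along path to Iota:
  At Alpha: gained [] -> total []
  At Zeta: gained ['W420N', 'C461D'] -> total ['C461D', 'W420N']
  At Lambda: gained ['H429D', 'H980S', 'I921A'] -> total ['C461D', 'H429D', 'H980S', 'I921A', 'W420N']
  At Beta: gained ['D782P'] -> total ['C461D', 'D782P', 'H429D', 'H980S', 'I921A', 'W420N']
  At Iota: gained ['N950K', 'Y679P'] -> total ['C461D', 'D782P', 'H429D', 'H980S', 'I921A', 'N950K', 'W420N', 'Y679P']
Mutations(Iota) = ['C461D', 'D782P', 'H429D', 'H980S', 'I921A', 'N950K', 'W420N', 'Y679P']
Intersection: ['C461D', 'H429D', 'H980S', 'I921A', 'W420N'] ∩ ['C461D', 'D782P', 'H429D', 'H980S', 'I921A', 'N950K', 'W420N', 'Y679P'] = ['C461D', 'H429D', 'H980S', 'I921A', 'W420N']

Answer: C461D,H429D,H980S,I921A,W420N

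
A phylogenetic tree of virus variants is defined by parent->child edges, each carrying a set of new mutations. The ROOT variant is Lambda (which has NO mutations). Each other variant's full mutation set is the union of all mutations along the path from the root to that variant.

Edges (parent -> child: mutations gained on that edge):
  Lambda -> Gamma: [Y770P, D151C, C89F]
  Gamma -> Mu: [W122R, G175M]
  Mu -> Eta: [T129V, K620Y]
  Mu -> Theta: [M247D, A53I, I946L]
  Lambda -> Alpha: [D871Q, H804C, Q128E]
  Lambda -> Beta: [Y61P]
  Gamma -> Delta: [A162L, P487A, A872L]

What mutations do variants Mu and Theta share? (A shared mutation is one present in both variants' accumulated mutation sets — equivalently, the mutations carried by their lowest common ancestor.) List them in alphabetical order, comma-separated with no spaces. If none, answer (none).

Accumulating mutations along path to Mu:
  At Lambda: gained [] -> total []
  At Gamma: gained ['Y770P', 'D151C', 'C89F'] -> total ['C89F', 'D151C', 'Y770P']
  At Mu: gained ['W122R', 'G175M'] -> total ['C89F', 'D151C', 'G175M', 'W122R', 'Y770P']
Mutations(Mu) = ['C89F', 'D151C', 'G175M', 'W122R', 'Y770P']
Accumulating mutations along path to Theta:
  At Lambda: gained [] -> total []
  At Gamma: gained ['Y770P', 'D151C', 'C89F'] -> total ['C89F', 'D151C', 'Y770P']
  At Mu: gained ['W122R', 'G175M'] -> total ['C89F', 'D151C', 'G175M', 'W122R', 'Y770P']
  At Theta: gained ['M247D', 'A53I', 'I946L'] -> total ['A53I', 'C89F', 'D151C', 'G175M', 'I946L', 'M247D', 'W122R', 'Y770P']
Mutations(Theta) = ['A53I', 'C89F', 'D151C', 'G175M', 'I946L', 'M247D', 'W122R', 'Y770P']
Intersection: ['C89F', 'D151C', 'G175M', 'W122R', 'Y770P'] ∩ ['A53I', 'C89F', 'D151C', 'G175M', 'I946L', 'M247D', 'W122R', 'Y770P'] = ['C89F', 'D151C', 'G175M', 'W122R', 'Y770P']

Answer: C89F,D151C,G175M,W122R,Y770P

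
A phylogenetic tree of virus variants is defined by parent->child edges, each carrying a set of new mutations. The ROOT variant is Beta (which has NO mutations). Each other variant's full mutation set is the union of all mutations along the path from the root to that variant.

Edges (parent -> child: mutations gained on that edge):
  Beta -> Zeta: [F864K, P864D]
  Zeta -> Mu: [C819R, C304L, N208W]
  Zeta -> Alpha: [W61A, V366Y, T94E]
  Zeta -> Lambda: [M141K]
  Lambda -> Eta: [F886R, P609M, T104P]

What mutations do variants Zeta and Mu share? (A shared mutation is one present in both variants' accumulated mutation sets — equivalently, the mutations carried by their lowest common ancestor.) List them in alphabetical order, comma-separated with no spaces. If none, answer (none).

Accumulating mutations along path to Zeta:
  At Beta: gained [] -> total []
  At Zeta: gained ['F864K', 'P864D'] -> total ['F864K', 'P864D']
Mutations(Zeta) = ['F864K', 'P864D']
Accumulating mutations along path to Mu:
  At Beta: gained [] -> total []
  At Zeta: gained ['F864K', 'P864D'] -> total ['F864K', 'P864D']
  At Mu: gained ['C819R', 'C304L', 'N208W'] -> total ['C304L', 'C819R', 'F864K', 'N208W', 'P864D']
Mutations(Mu) = ['C304L', 'C819R', 'F864K', 'N208W', 'P864D']
Intersection: ['F864K', 'P864D'] ∩ ['C304L', 'C819R', 'F864K', 'N208W', 'P864D'] = ['F864K', 'P864D']

Answer: F864K,P864D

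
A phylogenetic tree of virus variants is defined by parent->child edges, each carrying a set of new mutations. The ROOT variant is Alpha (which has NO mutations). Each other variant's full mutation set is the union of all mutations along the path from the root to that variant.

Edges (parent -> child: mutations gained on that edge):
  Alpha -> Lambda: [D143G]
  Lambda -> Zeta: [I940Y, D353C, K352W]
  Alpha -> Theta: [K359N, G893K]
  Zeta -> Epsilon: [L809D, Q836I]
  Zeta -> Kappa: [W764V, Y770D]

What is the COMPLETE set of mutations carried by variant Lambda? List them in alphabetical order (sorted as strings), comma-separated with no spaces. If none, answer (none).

Answer: D143G

Derivation:
At Alpha: gained [] -> total []
At Lambda: gained ['D143G'] -> total ['D143G']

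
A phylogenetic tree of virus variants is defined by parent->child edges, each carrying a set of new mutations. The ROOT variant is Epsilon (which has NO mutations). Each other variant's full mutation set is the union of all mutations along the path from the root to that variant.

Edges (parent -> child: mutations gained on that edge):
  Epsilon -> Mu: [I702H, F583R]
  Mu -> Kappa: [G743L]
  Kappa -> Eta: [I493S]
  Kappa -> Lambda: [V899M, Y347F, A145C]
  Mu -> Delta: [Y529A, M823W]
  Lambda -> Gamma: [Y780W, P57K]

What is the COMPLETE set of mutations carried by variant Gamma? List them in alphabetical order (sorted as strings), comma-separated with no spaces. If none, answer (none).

Answer: A145C,F583R,G743L,I702H,P57K,V899M,Y347F,Y780W

Derivation:
At Epsilon: gained [] -> total []
At Mu: gained ['I702H', 'F583R'] -> total ['F583R', 'I702H']
At Kappa: gained ['G743L'] -> total ['F583R', 'G743L', 'I702H']
At Lambda: gained ['V899M', 'Y347F', 'A145C'] -> total ['A145C', 'F583R', 'G743L', 'I702H', 'V899M', 'Y347F']
At Gamma: gained ['Y780W', 'P57K'] -> total ['A145C', 'F583R', 'G743L', 'I702H', 'P57K', 'V899M', 'Y347F', 'Y780W']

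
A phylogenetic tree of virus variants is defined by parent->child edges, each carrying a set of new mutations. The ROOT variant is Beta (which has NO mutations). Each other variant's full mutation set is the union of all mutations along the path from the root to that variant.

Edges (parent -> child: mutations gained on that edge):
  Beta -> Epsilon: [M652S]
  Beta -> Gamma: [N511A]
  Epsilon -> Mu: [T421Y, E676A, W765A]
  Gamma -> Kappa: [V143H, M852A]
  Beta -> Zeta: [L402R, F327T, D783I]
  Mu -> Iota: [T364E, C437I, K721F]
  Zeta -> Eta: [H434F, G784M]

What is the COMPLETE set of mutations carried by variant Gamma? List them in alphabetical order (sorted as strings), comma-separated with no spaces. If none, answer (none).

Answer: N511A

Derivation:
At Beta: gained [] -> total []
At Gamma: gained ['N511A'] -> total ['N511A']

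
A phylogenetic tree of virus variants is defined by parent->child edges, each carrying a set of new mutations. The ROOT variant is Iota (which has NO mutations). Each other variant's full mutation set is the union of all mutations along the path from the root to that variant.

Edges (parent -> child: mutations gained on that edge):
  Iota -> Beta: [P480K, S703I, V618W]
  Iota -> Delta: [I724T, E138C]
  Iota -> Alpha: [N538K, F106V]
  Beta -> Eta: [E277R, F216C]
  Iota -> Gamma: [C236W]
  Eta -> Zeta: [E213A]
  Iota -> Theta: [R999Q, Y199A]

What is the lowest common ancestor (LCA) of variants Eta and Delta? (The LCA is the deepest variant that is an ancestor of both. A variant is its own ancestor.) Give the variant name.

Path from root to Eta: Iota -> Beta -> Eta
  ancestors of Eta: {Iota, Beta, Eta}
Path from root to Delta: Iota -> Delta
  ancestors of Delta: {Iota, Delta}
Common ancestors: {Iota}
Walk up from Delta: Delta (not in ancestors of Eta), Iota (in ancestors of Eta)
Deepest common ancestor (LCA) = Iota

Answer: Iota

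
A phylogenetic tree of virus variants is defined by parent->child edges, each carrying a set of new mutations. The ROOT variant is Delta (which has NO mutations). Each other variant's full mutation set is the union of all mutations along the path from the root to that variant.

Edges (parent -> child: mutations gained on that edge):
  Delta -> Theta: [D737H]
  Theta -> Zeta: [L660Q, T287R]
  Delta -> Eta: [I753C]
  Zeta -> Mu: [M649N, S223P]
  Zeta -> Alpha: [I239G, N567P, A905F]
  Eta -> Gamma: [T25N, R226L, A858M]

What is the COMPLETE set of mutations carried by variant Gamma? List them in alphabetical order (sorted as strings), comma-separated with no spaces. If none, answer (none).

Answer: A858M,I753C,R226L,T25N

Derivation:
At Delta: gained [] -> total []
At Eta: gained ['I753C'] -> total ['I753C']
At Gamma: gained ['T25N', 'R226L', 'A858M'] -> total ['A858M', 'I753C', 'R226L', 'T25N']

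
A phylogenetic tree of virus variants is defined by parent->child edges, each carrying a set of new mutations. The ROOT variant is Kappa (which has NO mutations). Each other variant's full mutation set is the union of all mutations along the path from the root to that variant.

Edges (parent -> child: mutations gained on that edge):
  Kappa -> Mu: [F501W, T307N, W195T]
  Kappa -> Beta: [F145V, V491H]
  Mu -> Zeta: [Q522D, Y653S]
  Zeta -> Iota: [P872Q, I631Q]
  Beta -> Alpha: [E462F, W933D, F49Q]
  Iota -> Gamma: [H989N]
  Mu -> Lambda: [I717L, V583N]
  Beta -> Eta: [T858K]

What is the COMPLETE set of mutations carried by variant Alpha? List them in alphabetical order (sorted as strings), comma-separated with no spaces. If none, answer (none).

At Kappa: gained [] -> total []
At Beta: gained ['F145V', 'V491H'] -> total ['F145V', 'V491H']
At Alpha: gained ['E462F', 'W933D', 'F49Q'] -> total ['E462F', 'F145V', 'F49Q', 'V491H', 'W933D']

Answer: E462F,F145V,F49Q,V491H,W933D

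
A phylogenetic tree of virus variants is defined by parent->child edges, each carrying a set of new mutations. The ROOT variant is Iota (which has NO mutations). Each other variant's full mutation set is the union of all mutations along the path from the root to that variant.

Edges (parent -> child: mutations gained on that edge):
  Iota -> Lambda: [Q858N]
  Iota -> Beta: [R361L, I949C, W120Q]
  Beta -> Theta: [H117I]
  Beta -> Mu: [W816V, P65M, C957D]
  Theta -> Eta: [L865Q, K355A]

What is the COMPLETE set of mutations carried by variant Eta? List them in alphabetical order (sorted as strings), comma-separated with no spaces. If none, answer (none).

At Iota: gained [] -> total []
At Beta: gained ['R361L', 'I949C', 'W120Q'] -> total ['I949C', 'R361L', 'W120Q']
At Theta: gained ['H117I'] -> total ['H117I', 'I949C', 'R361L', 'W120Q']
At Eta: gained ['L865Q', 'K355A'] -> total ['H117I', 'I949C', 'K355A', 'L865Q', 'R361L', 'W120Q']

Answer: H117I,I949C,K355A,L865Q,R361L,W120Q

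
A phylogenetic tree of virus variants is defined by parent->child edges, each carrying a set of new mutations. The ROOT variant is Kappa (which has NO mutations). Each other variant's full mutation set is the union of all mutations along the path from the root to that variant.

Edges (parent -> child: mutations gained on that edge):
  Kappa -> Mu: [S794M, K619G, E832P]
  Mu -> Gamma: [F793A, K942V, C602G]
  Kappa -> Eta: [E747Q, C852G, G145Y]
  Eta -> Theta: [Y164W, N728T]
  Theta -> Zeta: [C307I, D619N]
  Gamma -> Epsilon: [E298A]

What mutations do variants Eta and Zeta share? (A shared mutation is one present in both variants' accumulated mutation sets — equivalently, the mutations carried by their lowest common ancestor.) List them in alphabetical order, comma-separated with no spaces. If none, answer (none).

Answer: C852G,E747Q,G145Y

Derivation:
Accumulating mutations along path to Eta:
  At Kappa: gained [] -> total []
  At Eta: gained ['E747Q', 'C852G', 'G145Y'] -> total ['C852G', 'E747Q', 'G145Y']
Mutations(Eta) = ['C852G', 'E747Q', 'G145Y']
Accumulating mutations along path to Zeta:
  At Kappa: gained [] -> total []
  At Eta: gained ['E747Q', 'C852G', 'G145Y'] -> total ['C852G', 'E747Q', 'G145Y']
  At Theta: gained ['Y164W', 'N728T'] -> total ['C852G', 'E747Q', 'G145Y', 'N728T', 'Y164W']
  At Zeta: gained ['C307I', 'D619N'] -> total ['C307I', 'C852G', 'D619N', 'E747Q', 'G145Y', 'N728T', 'Y164W']
Mutations(Zeta) = ['C307I', 'C852G', 'D619N', 'E747Q', 'G145Y', 'N728T', 'Y164W']
Intersection: ['C852G', 'E747Q', 'G145Y'] ∩ ['C307I', 'C852G', 'D619N', 'E747Q', 'G145Y', 'N728T', 'Y164W'] = ['C852G', 'E747Q', 'G145Y']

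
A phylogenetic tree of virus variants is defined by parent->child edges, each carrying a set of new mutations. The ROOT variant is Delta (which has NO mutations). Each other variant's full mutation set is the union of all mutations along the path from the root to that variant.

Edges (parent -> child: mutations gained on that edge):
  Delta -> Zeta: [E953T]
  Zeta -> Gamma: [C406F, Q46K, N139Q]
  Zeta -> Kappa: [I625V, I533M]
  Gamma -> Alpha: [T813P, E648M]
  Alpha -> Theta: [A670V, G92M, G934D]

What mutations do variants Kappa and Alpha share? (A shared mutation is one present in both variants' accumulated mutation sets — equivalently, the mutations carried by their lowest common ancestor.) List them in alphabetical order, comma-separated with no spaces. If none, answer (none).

Answer: E953T

Derivation:
Accumulating mutations along path to Kappa:
  At Delta: gained [] -> total []
  At Zeta: gained ['E953T'] -> total ['E953T']
  At Kappa: gained ['I625V', 'I533M'] -> total ['E953T', 'I533M', 'I625V']
Mutations(Kappa) = ['E953T', 'I533M', 'I625V']
Accumulating mutations along path to Alpha:
  At Delta: gained [] -> total []
  At Zeta: gained ['E953T'] -> total ['E953T']
  At Gamma: gained ['C406F', 'Q46K', 'N139Q'] -> total ['C406F', 'E953T', 'N139Q', 'Q46K']
  At Alpha: gained ['T813P', 'E648M'] -> total ['C406F', 'E648M', 'E953T', 'N139Q', 'Q46K', 'T813P']
Mutations(Alpha) = ['C406F', 'E648M', 'E953T', 'N139Q', 'Q46K', 'T813P']
Intersection: ['E953T', 'I533M', 'I625V'] ∩ ['C406F', 'E648M', 'E953T', 'N139Q', 'Q46K', 'T813P'] = ['E953T']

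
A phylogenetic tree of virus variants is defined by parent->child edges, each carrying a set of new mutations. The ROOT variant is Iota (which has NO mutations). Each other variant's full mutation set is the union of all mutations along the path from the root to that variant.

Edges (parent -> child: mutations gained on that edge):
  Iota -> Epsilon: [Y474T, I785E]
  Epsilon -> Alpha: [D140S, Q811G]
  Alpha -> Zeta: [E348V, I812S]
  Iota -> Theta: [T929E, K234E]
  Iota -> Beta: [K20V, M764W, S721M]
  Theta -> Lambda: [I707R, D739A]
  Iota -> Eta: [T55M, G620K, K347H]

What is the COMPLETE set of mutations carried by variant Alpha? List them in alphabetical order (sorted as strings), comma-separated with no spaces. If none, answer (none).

At Iota: gained [] -> total []
At Epsilon: gained ['Y474T', 'I785E'] -> total ['I785E', 'Y474T']
At Alpha: gained ['D140S', 'Q811G'] -> total ['D140S', 'I785E', 'Q811G', 'Y474T']

Answer: D140S,I785E,Q811G,Y474T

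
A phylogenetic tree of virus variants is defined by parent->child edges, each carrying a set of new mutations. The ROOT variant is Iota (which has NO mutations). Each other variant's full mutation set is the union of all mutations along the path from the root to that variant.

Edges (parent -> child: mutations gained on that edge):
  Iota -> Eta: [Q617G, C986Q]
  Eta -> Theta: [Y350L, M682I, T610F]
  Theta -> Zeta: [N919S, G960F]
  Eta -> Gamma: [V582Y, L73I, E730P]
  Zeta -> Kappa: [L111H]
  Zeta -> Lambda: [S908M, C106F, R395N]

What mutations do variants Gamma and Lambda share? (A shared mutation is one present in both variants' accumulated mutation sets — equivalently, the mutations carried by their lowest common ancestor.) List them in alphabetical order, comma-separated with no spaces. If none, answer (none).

Accumulating mutations along path to Gamma:
  At Iota: gained [] -> total []
  At Eta: gained ['Q617G', 'C986Q'] -> total ['C986Q', 'Q617G']
  At Gamma: gained ['V582Y', 'L73I', 'E730P'] -> total ['C986Q', 'E730P', 'L73I', 'Q617G', 'V582Y']
Mutations(Gamma) = ['C986Q', 'E730P', 'L73I', 'Q617G', 'V582Y']
Accumulating mutations along path to Lambda:
  At Iota: gained [] -> total []
  At Eta: gained ['Q617G', 'C986Q'] -> total ['C986Q', 'Q617G']
  At Theta: gained ['Y350L', 'M682I', 'T610F'] -> total ['C986Q', 'M682I', 'Q617G', 'T610F', 'Y350L']
  At Zeta: gained ['N919S', 'G960F'] -> total ['C986Q', 'G960F', 'M682I', 'N919S', 'Q617G', 'T610F', 'Y350L']
  At Lambda: gained ['S908M', 'C106F', 'R395N'] -> total ['C106F', 'C986Q', 'G960F', 'M682I', 'N919S', 'Q617G', 'R395N', 'S908M', 'T610F', 'Y350L']
Mutations(Lambda) = ['C106F', 'C986Q', 'G960F', 'M682I', 'N919S', 'Q617G', 'R395N', 'S908M', 'T610F', 'Y350L']
Intersection: ['C986Q', 'E730P', 'L73I', 'Q617G', 'V582Y'] ∩ ['C106F', 'C986Q', 'G960F', 'M682I', 'N919S', 'Q617G', 'R395N', 'S908M', 'T610F', 'Y350L'] = ['C986Q', 'Q617G']

Answer: C986Q,Q617G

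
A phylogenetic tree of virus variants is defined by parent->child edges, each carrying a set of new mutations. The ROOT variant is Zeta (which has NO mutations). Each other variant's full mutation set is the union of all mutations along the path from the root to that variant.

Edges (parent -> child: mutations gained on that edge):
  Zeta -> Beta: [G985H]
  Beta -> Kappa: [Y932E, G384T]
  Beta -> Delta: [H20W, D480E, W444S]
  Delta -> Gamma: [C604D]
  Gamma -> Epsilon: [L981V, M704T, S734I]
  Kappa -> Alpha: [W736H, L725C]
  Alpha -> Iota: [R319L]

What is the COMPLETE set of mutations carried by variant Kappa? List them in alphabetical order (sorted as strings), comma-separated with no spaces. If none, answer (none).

At Zeta: gained [] -> total []
At Beta: gained ['G985H'] -> total ['G985H']
At Kappa: gained ['Y932E', 'G384T'] -> total ['G384T', 'G985H', 'Y932E']

Answer: G384T,G985H,Y932E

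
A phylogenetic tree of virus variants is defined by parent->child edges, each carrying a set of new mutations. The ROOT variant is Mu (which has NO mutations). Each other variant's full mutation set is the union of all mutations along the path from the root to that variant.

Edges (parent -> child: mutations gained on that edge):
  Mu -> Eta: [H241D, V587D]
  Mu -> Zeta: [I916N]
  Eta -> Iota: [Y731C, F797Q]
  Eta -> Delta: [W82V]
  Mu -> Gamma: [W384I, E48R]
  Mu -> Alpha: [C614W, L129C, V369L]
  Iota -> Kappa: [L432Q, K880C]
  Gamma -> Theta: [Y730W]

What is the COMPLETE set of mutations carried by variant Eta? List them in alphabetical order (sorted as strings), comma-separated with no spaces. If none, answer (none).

At Mu: gained [] -> total []
At Eta: gained ['H241D', 'V587D'] -> total ['H241D', 'V587D']

Answer: H241D,V587D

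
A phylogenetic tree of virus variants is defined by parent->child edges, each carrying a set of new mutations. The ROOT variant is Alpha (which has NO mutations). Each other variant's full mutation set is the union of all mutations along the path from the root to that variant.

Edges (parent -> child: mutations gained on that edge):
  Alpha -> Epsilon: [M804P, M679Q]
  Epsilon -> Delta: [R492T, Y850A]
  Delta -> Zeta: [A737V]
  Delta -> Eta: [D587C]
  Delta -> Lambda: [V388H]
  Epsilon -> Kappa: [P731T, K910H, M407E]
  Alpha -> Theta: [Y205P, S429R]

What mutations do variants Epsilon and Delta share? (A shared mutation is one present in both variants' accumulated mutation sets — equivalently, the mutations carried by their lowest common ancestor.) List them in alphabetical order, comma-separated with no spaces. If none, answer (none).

Answer: M679Q,M804P

Derivation:
Accumulating mutations along path to Epsilon:
  At Alpha: gained [] -> total []
  At Epsilon: gained ['M804P', 'M679Q'] -> total ['M679Q', 'M804P']
Mutations(Epsilon) = ['M679Q', 'M804P']
Accumulating mutations along path to Delta:
  At Alpha: gained [] -> total []
  At Epsilon: gained ['M804P', 'M679Q'] -> total ['M679Q', 'M804P']
  At Delta: gained ['R492T', 'Y850A'] -> total ['M679Q', 'M804P', 'R492T', 'Y850A']
Mutations(Delta) = ['M679Q', 'M804P', 'R492T', 'Y850A']
Intersection: ['M679Q', 'M804P'] ∩ ['M679Q', 'M804P', 'R492T', 'Y850A'] = ['M679Q', 'M804P']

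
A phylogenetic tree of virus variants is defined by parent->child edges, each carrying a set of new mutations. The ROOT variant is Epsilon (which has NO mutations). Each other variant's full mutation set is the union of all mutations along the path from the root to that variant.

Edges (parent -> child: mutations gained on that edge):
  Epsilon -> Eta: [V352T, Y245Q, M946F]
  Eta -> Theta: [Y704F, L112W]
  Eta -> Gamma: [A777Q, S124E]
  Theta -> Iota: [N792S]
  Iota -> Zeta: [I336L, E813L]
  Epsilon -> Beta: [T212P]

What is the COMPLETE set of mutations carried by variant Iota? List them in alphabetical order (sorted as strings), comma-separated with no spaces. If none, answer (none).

At Epsilon: gained [] -> total []
At Eta: gained ['V352T', 'Y245Q', 'M946F'] -> total ['M946F', 'V352T', 'Y245Q']
At Theta: gained ['Y704F', 'L112W'] -> total ['L112W', 'M946F', 'V352T', 'Y245Q', 'Y704F']
At Iota: gained ['N792S'] -> total ['L112W', 'M946F', 'N792S', 'V352T', 'Y245Q', 'Y704F']

Answer: L112W,M946F,N792S,V352T,Y245Q,Y704F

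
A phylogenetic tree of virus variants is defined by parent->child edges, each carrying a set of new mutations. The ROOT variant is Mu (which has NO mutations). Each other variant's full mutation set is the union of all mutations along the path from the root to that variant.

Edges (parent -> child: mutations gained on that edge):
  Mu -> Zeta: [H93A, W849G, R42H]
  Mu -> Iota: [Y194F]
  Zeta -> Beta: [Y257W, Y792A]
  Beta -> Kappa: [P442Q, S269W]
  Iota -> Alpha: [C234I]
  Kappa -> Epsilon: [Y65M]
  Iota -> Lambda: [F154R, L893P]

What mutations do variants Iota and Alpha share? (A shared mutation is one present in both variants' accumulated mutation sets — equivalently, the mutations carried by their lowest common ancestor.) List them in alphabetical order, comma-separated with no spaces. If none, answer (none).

Accumulating mutations along path to Iota:
  At Mu: gained [] -> total []
  At Iota: gained ['Y194F'] -> total ['Y194F']
Mutations(Iota) = ['Y194F']
Accumulating mutations along path to Alpha:
  At Mu: gained [] -> total []
  At Iota: gained ['Y194F'] -> total ['Y194F']
  At Alpha: gained ['C234I'] -> total ['C234I', 'Y194F']
Mutations(Alpha) = ['C234I', 'Y194F']
Intersection: ['Y194F'] ∩ ['C234I', 'Y194F'] = ['Y194F']

Answer: Y194F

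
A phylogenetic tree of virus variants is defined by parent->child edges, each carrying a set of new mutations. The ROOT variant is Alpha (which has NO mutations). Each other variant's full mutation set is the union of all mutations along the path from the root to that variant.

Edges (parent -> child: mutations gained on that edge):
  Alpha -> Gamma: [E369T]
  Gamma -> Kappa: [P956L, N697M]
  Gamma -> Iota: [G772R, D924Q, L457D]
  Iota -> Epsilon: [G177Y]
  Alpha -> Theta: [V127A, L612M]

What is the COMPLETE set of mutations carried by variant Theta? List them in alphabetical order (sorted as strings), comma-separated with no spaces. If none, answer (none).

Answer: L612M,V127A

Derivation:
At Alpha: gained [] -> total []
At Theta: gained ['V127A', 'L612M'] -> total ['L612M', 'V127A']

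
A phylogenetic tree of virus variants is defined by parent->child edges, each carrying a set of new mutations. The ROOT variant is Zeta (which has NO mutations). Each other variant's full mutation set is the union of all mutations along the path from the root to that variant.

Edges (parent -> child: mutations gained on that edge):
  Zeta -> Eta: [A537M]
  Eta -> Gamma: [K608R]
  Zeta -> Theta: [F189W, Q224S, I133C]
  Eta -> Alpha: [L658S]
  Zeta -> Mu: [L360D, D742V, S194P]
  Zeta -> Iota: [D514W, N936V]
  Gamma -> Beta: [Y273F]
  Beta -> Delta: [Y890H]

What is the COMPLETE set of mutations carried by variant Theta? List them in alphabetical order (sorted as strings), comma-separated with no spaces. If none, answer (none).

At Zeta: gained [] -> total []
At Theta: gained ['F189W', 'Q224S', 'I133C'] -> total ['F189W', 'I133C', 'Q224S']

Answer: F189W,I133C,Q224S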